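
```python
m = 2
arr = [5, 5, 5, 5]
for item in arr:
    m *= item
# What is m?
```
Trace:
  m=2
  m=10, item=5
  m=50, item=5
  m=250, item=5
  m=1250, item=5

Final answer: 1250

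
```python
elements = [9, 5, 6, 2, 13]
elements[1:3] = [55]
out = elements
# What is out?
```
Trace:
  elements=[9, 5, 6, 2, 13]
  elements=[9, 55, 2, 13]
  elements=[9, 55, 2, 13], out=[9, 55, 2, 13]

Final answer: [9, 55, 2, 13]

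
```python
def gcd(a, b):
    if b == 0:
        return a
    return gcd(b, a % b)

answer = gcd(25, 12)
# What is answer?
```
Call trace:
gcd(a=25, b=12)
  gcd(a=12, b=1)
    gcd(a=1, b=0)
    -> return 1
  -> return 1
-> return 1

Final answer: 1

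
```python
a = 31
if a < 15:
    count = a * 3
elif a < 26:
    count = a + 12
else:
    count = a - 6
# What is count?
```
Trace:
  a=31
  a=31, count=25

Final answer: 25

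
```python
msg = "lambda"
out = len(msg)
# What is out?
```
Trace:
  msg='lambda'
  msg='lambda', out=6

Final answer: 6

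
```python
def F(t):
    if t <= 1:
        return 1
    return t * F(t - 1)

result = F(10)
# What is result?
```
Call trace:
F(t=10)
  F(t=9)
    F(t=8)
      F(t=7)
        F(t=6)
          F(t=5)
            F(t=4)
              F(t=3)
                F(t=2)
                  F(t=1)
                  -> return 1
                -> return 2
              -> return 6
            -> return 24
          -> return 120
        -> return 720
      -> return 5040
    -> return 40320
  -> return 362880
-> return 3628800

Final answer: 3628800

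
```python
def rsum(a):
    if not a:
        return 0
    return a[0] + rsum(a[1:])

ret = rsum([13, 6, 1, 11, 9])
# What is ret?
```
Call trace:
rsum(a=[13, 6, 1, 11, 9])
  rsum(a=[6, 1, 11, 9])
    rsum(a=[1, 11, 9])
      rsum(a=[11, 9])
        rsum(a=[9])
          rsum(a=[])
          -> return 0
        -> return 9
      -> return 20
    -> return 21
  -> return 27
-> return 40

Final answer: 40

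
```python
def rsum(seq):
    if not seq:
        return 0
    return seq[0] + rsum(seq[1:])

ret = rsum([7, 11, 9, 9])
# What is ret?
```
Call trace:
rsum(seq=[7, 11, 9, 9])
  rsum(seq=[11, 9, 9])
    rsum(seq=[9, 9])
      rsum(seq=[9])
        rsum(seq=[])
        -> return 0
      -> return 9
    -> return 18
  -> return 29
-> return 36

Final answer: 36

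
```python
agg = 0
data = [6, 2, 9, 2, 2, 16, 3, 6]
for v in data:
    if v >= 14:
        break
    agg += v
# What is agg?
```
Trace:
  agg=0
  agg=6, v=6
  agg=8, v=2
  agg=17, v=9
  agg=19, v=2
  agg=21, v=2
  agg=21, v=16

Final answer: 21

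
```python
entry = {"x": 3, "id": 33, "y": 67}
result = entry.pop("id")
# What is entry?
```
Trace:
  entry={'x': 3, 'id': 33, 'y': 67}
  entry={'x': 3, 'y': 67}, result=33

Final answer: {'x': 3, 'y': 67}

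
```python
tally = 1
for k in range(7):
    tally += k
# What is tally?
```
Trace:
  tally=1
  tally=1, k=0
  tally=2, k=1
  tally=4, k=2
  tally=7, k=3
  tally=11, k=4
  tally=16, k=5
  tally=22, k=6

Final answer: 22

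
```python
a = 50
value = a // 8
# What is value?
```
Trace:
  a=50
  a=50, value=6

Final answer: 6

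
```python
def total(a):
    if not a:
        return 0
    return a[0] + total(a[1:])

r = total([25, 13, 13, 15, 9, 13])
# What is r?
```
Call trace:
total(a=[25, 13, 13, 15, 9, 13])
  total(a=[13, 13, 15, 9, 13])
    total(a=[13, 15, 9, 13])
      total(a=[15, 9, 13])
        total(a=[9, 13])
          total(a=[13])
            total(a=[])
            -> return 0
          -> return 13
        -> return 22
      -> return 37
    -> return 50
  -> return 63
-> return 88

Final answer: 88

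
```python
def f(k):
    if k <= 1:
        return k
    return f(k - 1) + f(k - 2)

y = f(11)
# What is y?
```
Call trace (a repeated sub-call is expanded the first time; later identical calls just restate its return value):
f(k=11)
  f(k=10)
    f(k=9)
      f(k=8)
        f(k=7)
          f(k=6)
            f(k=5)
              f(k=4)
                f(k=3)
                  f(k=2)
                    f(k=1)
                    -> return 1
                    f(k=0)
                    -> return 0
                  -> return 1
                  f(k=1)
                  -> return 1
                -> return 2
                f(k=2) -> return 1  (same call as traced above)
              -> return 3
              f(k=3) -> return 2  (same call as traced above)
            -> return 5
            f(k=4) -> return 3  (same call as traced above)
          -> return 8
          f(k=5) -> return 5  (same call as traced above)
        -> return 13
        f(k=6) -> return 8  (same call as traced above)
      -> return 21
      f(k=7) -> return 13  (same call as traced above)
    -> return 34
    f(k=8) -> return 21  (same call as traced above)
  -> return 55
  f(k=9) -> return 34  (same call as traced above)
-> return 89

Final answer: 89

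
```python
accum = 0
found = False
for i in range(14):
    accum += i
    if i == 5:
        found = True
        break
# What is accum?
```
Trace:
  accum=0
  accum=0, found=False
  accum=0, found=False, i=0
  accum=1, found=False, i=1
  accum=3, found=False, i=2
  accum=6, found=False, i=3
  accum=10, found=False, i=4
  accum=15, found=True, i=5

Final answer: 15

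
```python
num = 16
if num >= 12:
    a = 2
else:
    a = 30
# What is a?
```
Trace:
  num=16
  num=16, a=2

Final answer: 2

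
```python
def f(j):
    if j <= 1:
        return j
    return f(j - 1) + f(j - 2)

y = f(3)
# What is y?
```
Call trace:
f(j=3)
  f(j=2)
    f(j=1)
    -> return 1
    f(j=0)
    -> return 0
  -> return 1
  f(j=1)
  -> return 1
-> return 2

Final answer: 2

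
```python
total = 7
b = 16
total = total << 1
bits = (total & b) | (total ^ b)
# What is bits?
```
Trace:
  total=7
  total=7, b=16
  total=14, b=16
  total=14, b=16, bits=30

Final answer: 30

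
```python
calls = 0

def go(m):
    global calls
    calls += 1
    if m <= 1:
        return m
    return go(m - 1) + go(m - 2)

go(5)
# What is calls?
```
Call trace (a repeated sub-call is expanded the first time; later identical calls just restate its return value):
go(m=5)
  go(m=4)
    go(m=3)
      go(m=2)
        go(m=1)
        -> return 1
        go(m=0)
        -> return 0
      -> return 1
      go(m=1)
      -> return 1
    -> return 2
    go(m=2) -> return 1  (same call as traced above)
  -> return 3
  go(m=3) -> return 2  (same call as traced above)
-> return 5

calls is incremented once per call, so count the calls in each subtree. Let C(m) = number of calls made by go(m).
C(0) = C(1) = 1 (base case, no recursion); C(m) = 1 + C(m - 1) + C(m - 2) otherwise.
C(2) = 1 + C(1) + C(0) = 1 + 1 + 1 = 3
C(3) = 1 + C(2) + C(1) = 1 + 3 + 1 = 5
C(4) = 1 + C(3) + C(2) = 1 + 5 + 3 = 9
C(5) = 1 + C(4) + C(3) = 1 + 9 + 5 = 15
calls = C(5) = 15

Final answer: 15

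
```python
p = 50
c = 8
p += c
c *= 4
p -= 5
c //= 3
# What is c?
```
Trace:
  p=50
  p=50, c=8
  p=58, c=8
  p=58, c=32
  p=53, c=32
  p=53, c=10

Final answer: 10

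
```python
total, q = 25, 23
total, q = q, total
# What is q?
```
Trace:
  total=25, q=23
  total=23, q=25

Final answer: 25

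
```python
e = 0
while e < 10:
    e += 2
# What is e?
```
Trace:
  e=0
  e=2
  e=4
  e=6
  e=8
  e=10

Final answer: 10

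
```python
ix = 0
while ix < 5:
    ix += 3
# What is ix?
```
Trace:
  ix=0
  ix=3
  ix=6

Final answer: 6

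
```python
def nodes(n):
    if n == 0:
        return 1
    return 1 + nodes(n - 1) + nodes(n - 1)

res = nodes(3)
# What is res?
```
Call trace (a repeated sub-call is expanded the first time; later identical calls just restate its return value):
nodes(n=3)
  nodes(n=2)
    nodes(n=1)
      nodes(n=0)
      -> return 1
      nodes(n=0)
      -> return 1
    -> return 3
    nodes(n=1) -> return 3  (same call as traced above)
  -> return 7
  nodes(n=2) -> return 7  (same call as traced above)
-> return 15

Final answer: 15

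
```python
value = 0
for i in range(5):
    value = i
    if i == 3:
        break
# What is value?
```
Trace:
  value=0
  value=0, i=0
  value=1, i=1
  value=2, i=2
  value=3, i=3

Final answer: 3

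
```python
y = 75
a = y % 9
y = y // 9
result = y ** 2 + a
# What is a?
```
Trace:
  y=75
  y=75, a=3
  y=8, a=3
  y=8, a=3, result=67

Final answer: 3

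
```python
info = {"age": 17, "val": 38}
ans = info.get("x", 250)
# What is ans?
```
Trace:
  info={'age': 17, 'val': 38}
  info={'age': 17, 'val': 38}, ans=250

Final answer: 250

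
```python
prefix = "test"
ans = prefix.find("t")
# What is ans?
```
Trace:
  prefix='test'
  prefix='test', ans=0

Final answer: 0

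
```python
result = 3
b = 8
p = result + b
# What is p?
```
Trace:
  result=3
  result=3, b=8
  result=3, b=8, p=11

Final answer: 11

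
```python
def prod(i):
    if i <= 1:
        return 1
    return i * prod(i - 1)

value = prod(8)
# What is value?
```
Call trace:
prod(i=8)
  prod(i=7)
    prod(i=6)
      prod(i=5)
        prod(i=4)
          prod(i=3)
            prod(i=2)
              prod(i=1)
              -> return 1
            -> return 2
          -> return 6
        -> return 24
      -> return 120
    -> return 720
  -> return 5040
-> return 40320

Final answer: 40320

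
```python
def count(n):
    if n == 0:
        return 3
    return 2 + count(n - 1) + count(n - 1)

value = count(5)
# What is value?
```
Call trace (a repeated sub-call is expanded the first time; later identical calls just restate its return value):
count(n=5)
  count(n=4)
    count(n=3)
      count(n=2)
        count(n=1)
          count(n=0)
          -> return 3
          count(n=0)
          -> return 3
        -> return 8
        count(n=1) -> return 8  (same call as traced above)
      -> return 18
      count(n=2) -> return 18  (same call as traced above)
    -> return 38
    count(n=3) -> return 38  (same call as traced above)
  -> return 78
  count(n=4) -> return 78  (same call as traced above)
-> return 158

Final answer: 158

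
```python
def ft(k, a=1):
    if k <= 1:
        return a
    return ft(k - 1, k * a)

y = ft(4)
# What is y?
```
Call trace:
ft(k=4, a=1)
  ft(k=3, a=4)
    ft(k=2, a=12)
      ft(k=1, a=24)
      -> return 24
    -> return 24
  -> return 24
-> return 24

Final answer: 24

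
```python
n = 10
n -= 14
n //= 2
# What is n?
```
Trace:
  n=10
  n=-4
  n=-2

Final answer: -2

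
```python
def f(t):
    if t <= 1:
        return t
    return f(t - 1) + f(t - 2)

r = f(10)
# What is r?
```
Call trace (a repeated sub-call is expanded the first time; later identical calls just restate its return value):
f(t=10)
  f(t=9)
    f(t=8)
      f(t=7)
        f(t=6)
          f(t=5)
            f(t=4)
              f(t=3)
                f(t=2)
                  f(t=1)
                  -> return 1
                  f(t=0)
                  -> return 0
                -> return 1
                f(t=1)
                -> return 1
              -> return 2
              f(t=2) -> return 1  (same call as traced above)
            -> return 3
            f(t=3) -> return 2  (same call as traced above)
          -> return 5
          f(t=4) -> return 3  (same call as traced above)
        -> return 8
        f(t=5) -> return 5  (same call as traced above)
      -> return 13
      f(t=6) -> return 8  (same call as traced above)
    -> return 21
    f(t=7) -> return 13  (same call as traced above)
  -> return 34
  f(t=8) -> return 21  (same call as traced above)
-> return 55

Final answer: 55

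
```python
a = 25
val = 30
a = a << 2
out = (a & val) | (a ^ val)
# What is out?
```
Trace:
  a=25
  a=25, val=30
  a=100, val=30
  a=100, val=30, out=126

Final answer: 126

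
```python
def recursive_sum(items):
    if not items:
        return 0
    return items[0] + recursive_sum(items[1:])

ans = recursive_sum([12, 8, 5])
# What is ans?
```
Call trace:
recursive_sum(items=[12, 8, 5])
  recursive_sum(items=[8, 5])
    recursive_sum(items=[5])
      recursive_sum(items=[])
      -> return 0
    -> return 5
  -> return 13
-> return 25

Final answer: 25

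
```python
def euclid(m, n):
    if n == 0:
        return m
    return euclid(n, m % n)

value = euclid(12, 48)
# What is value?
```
Call trace:
euclid(m=12, n=48)
  euclid(m=48, n=12)
    euclid(m=12, n=0)
    -> return 12
  -> return 12
-> return 12

Final answer: 12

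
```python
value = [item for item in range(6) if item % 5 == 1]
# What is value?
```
Trace:
  item=0
  item=1
  item=2
  item=3
  item=4
  item=5
  value=[1]

Final answer: [1]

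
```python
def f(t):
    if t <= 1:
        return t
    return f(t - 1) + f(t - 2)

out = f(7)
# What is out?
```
Call trace (a repeated sub-call is expanded the first time; later identical calls just restate its return value):
f(t=7)
  f(t=6)
    f(t=5)
      f(t=4)
        f(t=3)
          f(t=2)
            f(t=1)
            -> return 1
            f(t=0)
            -> return 0
          -> return 1
          f(t=1)
          -> return 1
        -> return 2
        f(t=2) -> return 1  (same call as traced above)
      -> return 3
      f(t=3) -> return 2  (same call as traced above)
    -> return 5
    f(t=4) -> return 3  (same call as traced above)
  -> return 8
  f(t=5) -> return 5  (same call as traced above)
-> return 13

Final answer: 13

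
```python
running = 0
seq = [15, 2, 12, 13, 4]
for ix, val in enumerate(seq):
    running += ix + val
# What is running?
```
Trace:
  running=0
  running=15, ix=0, val=15
  running=18, ix=1, val=2
  running=32, ix=2, val=12
  running=48, ix=3, val=13
  running=56, ix=4, val=4

Final answer: 56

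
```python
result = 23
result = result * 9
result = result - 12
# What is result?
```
Trace:
  result=23
  result=207
  result=195

Final answer: 195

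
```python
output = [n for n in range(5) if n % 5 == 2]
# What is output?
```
Trace:
  n=0
  n=1
  n=2
  n=3
  n=4
  output=[2]

Final answer: [2]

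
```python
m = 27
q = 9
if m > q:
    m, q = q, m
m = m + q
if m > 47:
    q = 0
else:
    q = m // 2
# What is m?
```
Trace:
  m=27
  m=27, q=9
  m=9, q=27
  m=36, q=27
  m=36, q=18

Final answer: 36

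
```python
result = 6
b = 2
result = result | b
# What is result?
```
Trace:
  result=6
  result=6, b=2
  result=6, b=2

Final answer: 6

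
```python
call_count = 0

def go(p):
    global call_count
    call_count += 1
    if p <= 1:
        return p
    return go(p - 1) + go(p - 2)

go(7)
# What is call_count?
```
Call trace (a repeated sub-call is expanded the first time; later identical calls just restate its return value):
go(p=7)
  go(p=6)
    go(p=5)
      go(p=4)
        go(p=3)
          go(p=2)
            go(p=1)
            -> return 1
            go(p=0)
            -> return 0
          -> return 1
          go(p=1)
          -> return 1
        -> return 2
        go(p=2) -> return 1  (same call as traced above)
      -> return 3
      go(p=3) -> return 2  (same call as traced above)
    -> return 5
    go(p=4) -> return 3  (same call as traced above)
  -> return 8
  go(p=5) -> return 5  (same call as traced above)
-> return 13

call_count is incremented once per call, so count the calls in each subtree. Let C(p) = number of calls made by go(p).
C(0) = C(1) = 1 (base case, no recursion); C(p) = 1 + C(p - 1) + C(p - 2) otherwise.
C(2) = 1 + C(1) + C(0) = 1 + 1 + 1 = 3
C(3) = 1 + C(2) + C(1) = 1 + 3 + 1 = 5
C(4) = 1 + C(3) + C(2) = 1 + 5 + 3 = 9
C(5) = 1 + C(4) + C(3) = 1 + 9 + 5 = 15
C(6) = 1 + C(5) + C(4) = 1 + 15 + 9 = 25
C(7) = 1 + C(6) + C(5) = 1 + 25 + 15 = 41
call_count = C(7) = 41

Final answer: 41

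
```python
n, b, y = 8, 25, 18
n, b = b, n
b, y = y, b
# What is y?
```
Trace:
  n=8, b=25, y=18
  n=25, b=8, y=18
  n=25, b=18, y=8

Final answer: 8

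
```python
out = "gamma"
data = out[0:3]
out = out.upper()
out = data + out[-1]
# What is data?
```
Trace:
  out='gamma'
  out='gamma', data='gam'
  out='GAMMA', data='gam'
  out='gamA', data='gam'

Final answer: 'gam'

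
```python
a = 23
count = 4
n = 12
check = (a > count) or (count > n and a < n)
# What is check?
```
Trace:
  a=23
  a=23, count=4
  a=23, count=4, n=12
  a=23, count=4, n=12, check=True

Final answer: True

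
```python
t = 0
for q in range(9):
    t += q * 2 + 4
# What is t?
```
Trace:
  t=0
  t=4, q=0
  t=10, q=1
  t=18, q=2
  t=28, q=3
  t=40, q=4
  t=54, q=5
  t=70, q=6
  t=88, q=7
  t=108, q=8

Final answer: 108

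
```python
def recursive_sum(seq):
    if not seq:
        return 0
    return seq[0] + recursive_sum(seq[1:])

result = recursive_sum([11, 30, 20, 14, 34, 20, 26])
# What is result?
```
Call trace:
recursive_sum(seq=[11, 30, 20, 14, 34, 20, 26])
  recursive_sum(seq=[30, 20, 14, 34, 20, 26])
    recursive_sum(seq=[20, 14, 34, 20, 26])
      recursive_sum(seq=[14, 34, 20, 26])
        recursive_sum(seq=[34, 20, 26])
          recursive_sum(seq=[20, 26])
            recursive_sum(seq=[26])
              recursive_sum(seq=[])
              -> return 0
            -> return 26
          -> return 46
        -> return 80
      -> return 94
    -> return 114
  -> return 144
-> return 155

Final answer: 155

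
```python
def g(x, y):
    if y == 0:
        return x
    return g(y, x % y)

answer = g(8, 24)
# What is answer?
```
Call trace:
g(x=8, y=24)
  g(x=24, y=8)
    g(x=8, y=0)
    -> return 8
  -> return 8
-> return 8

Final answer: 8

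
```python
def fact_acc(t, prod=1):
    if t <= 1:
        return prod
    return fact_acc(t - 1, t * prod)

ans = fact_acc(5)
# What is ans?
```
Call trace:
fact_acc(t=5, prod=1)
  fact_acc(t=4, prod=5)
    fact_acc(t=3, prod=20)
      fact_acc(t=2, prod=60)
        fact_acc(t=1, prod=120)
        -> return 120
      -> return 120
    -> return 120
  -> return 120
-> return 120

Final answer: 120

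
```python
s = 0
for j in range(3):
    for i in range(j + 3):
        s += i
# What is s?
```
Trace:
  s=0
  s=0, j=0, i=0
  s=1, j=0, i=1
  s=3, j=0, i=2
  s=3, j=1, i=0
  s=4, j=1, i=1
  s=6, j=1, i=2
  s=9, j=1, i=3
  s=9, j=2, i=0
  s=10, j=2, i=1
  s=12, j=2, i=2
  s=15, j=2, i=3
  s=19, j=2, i=4

Final answer: 19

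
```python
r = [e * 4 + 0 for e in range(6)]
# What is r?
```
Trace:
  e=0
  e=1
  e=2
  e=3
  e=4
  e=5
  r=[0, 4, 8, 12, 16, 20]

Final answer: [0, 4, 8, 12, 16, 20]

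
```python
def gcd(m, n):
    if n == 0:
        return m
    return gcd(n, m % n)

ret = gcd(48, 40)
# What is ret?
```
Call trace:
gcd(m=48, n=40)
  gcd(m=40, n=8)
    gcd(m=8, n=0)
    -> return 8
  -> return 8
-> return 8

Final answer: 8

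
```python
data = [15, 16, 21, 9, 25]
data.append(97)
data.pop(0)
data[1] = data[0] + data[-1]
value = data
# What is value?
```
Trace:
  data=[15, 16, 21, 9, 25]
  data=[15, 16, 21, 9, 25, 97]
  data=[16, 21, 9, 25, 97]
  data=[16, 113, 9, 25, 97]
  data=[16, 113, 9, 25, 97], value=[16, 113, 9, 25, 97]

Final answer: [16, 113, 9, 25, 97]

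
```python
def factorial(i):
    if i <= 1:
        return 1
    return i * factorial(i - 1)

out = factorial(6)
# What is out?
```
Call trace:
factorial(i=6)
  factorial(i=5)
    factorial(i=4)
      factorial(i=3)
        factorial(i=2)
          factorial(i=1)
          -> return 1
        -> return 2
      -> return 6
    -> return 24
  -> return 120
-> return 720

Final answer: 720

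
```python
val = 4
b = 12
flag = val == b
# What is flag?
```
Trace:
  val=4
  val=4, b=12
  val=4, b=12, flag=False

Final answer: False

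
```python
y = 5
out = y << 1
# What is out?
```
Trace:
  y=5
  y=5, out=10

Final answer: 10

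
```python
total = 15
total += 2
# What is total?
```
Trace:
  total=15
  total=17

Final answer: 17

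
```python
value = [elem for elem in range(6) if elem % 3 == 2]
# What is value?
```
Trace:
  elem=0
  elem=1
  elem=2
  elem=3
  elem=4
  elem=5
  value=[2, 5]

Final answer: [2, 5]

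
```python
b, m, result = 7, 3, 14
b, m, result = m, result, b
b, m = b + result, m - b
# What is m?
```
Trace:
  b=7, m=3, result=14
  b=3, m=14, result=7
  b=10, m=11, result=7

Final answer: 11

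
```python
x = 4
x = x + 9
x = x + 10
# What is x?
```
Trace:
  x=4
  x=13
  x=23

Final answer: 23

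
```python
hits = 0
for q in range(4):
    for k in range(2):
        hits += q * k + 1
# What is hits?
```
Trace:
  hits=0
  hits=1, q=0, k=0
  hits=2, q=0, k=1
  hits=3, q=1, k=0
  hits=5, q=1, k=1
  hits=6, q=2, k=0
  hits=9, q=2, k=1
  hits=10, q=3, k=0
  hits=14, q=3, k=1

Final answer: 14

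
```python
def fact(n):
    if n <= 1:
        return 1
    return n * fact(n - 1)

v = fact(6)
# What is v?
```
Call trace:
fact(n=6)
  fact(n=5)
    fact(n=4)
      fact(n=3)
        fact(n=2)
          fact(n=1)
          -> return 1
        -> return 2
      -> return 6
    -> return 24
  -> return 120
-> return 720

Final answer: 720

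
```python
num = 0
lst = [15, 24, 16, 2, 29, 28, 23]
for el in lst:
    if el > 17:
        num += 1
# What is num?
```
Trace:
  num=0
  num=0, el=15
  num=1, el=24
  num=1, el=16
  num=1, el=2
  num=2, el=29
  num=3, el=28
  num=4, el=23

Final answer: 4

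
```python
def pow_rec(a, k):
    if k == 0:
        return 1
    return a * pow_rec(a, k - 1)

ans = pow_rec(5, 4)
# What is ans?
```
Call trace:
pow_rec(a=5, k=4)
  pow_rec(a=5, k=3)
    pow_rec(a=5, k=2)
      pow_rec(a=5, k=1)
        pow_rec(a=5, k=0)
        -> return 1
      -> return 5
    -> return 25
  -> return 125
-> return 625

Final answer: 625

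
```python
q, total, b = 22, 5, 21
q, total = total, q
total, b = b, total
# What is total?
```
Trace:
  q=22, total=5, b=21
  q=5, total=22, b=21
  q=5, total=21, b=22

Final answer: 21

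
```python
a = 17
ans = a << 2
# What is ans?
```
Trace:
  a=17
  a=17, ans=68

Final answer: 68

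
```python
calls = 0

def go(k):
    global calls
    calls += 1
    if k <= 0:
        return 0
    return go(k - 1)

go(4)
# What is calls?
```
Call trace:
go(k=4)
  go(k=3)
    go(k=2)
      go(k=1)
        go(k=0)
        -> return 0
      -> return 0
    -> return 0
  -> return 0
-> return 0

calls is incremented once per call. go is entered once for each k = 4, 3, 2, 1, 0 (the k <= 0 call returns without recursing), i.e. 4 + 1 calls.
calls = 5

Final answer: 5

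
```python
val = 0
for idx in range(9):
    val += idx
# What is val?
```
Trace:
  val=0
  val=0, idx=0
  val=1, idx=1
  val=3, idx=2
  val=6, idx=3
  val=10, idx=4
  val=15, idx=5
  val=21, idx=6
  val=28, idx=7
  val=36, idx=8

Final answer: 36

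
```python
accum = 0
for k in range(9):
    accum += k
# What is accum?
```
Trace:
  accum=0
  accum=0, k=0
  accum=1, k=1
  accum=3, k=2
  accum=6, k=3
  accum=10, k=4
  accum=15, k=5
  accum=21, k=6
  accum=28, k=7
  accum=36, k=8

Final answer: 36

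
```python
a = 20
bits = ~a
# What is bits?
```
Trace:
  a=20
  a=20, bits=-21

Final answer: -21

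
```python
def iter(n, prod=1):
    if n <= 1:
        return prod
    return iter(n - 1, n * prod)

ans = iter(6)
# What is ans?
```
Call trace:
iter(n=6, prod=1)
  iter(n=5, prod=6)
    iter(n=4, prod=30)
      iter(n=3, prod=120)
        iter(n=2, prod=360)
          iter(n=1, prod=720)
          -> return 720
        -> return 720
      -> return 720
    -> return 720
  -> return 720
-> return 720

Final answer: 720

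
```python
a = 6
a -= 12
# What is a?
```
Trace:
  a=6
  a=-6

Final answer: -6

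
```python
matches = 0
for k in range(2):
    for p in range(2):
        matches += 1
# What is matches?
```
Trace:
  matches=0
  matches=1, k=0, p=0
  matches=2, k=0, p=1
  matches=3, k=1, p=0
  matches=4, k=1, p=1

Final answer: 4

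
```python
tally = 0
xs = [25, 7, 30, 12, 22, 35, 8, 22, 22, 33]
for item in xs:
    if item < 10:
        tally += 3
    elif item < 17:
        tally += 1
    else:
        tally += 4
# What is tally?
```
Trace:
  tally=0
  tally=4, item=25
  tally=7, item=7
  tally=11, item=30
  tally=12, item=12
  tally=16, item=22
  tally=20, item=35
  tally=23, item=8
  tally=27, item=22
  tally=31, item=22
  tally=35, item=33

Final answer: 35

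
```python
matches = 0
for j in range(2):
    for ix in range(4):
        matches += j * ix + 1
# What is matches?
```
Trace:
  matches=0
  matches=1, j=0, ix=0
  matches=2, j=0, ix=1
  matches=3, j=0, ix=2
  matches=4, j=0, ix=3
  matches=5, j=1, ix=0
  matches=7, j=1, ix=1
  matches=10, j=1, ix=2
  matches=14, j=1, ix=3

Final answer: 14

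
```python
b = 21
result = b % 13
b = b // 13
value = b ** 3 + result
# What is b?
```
Trace:
  b=21
  b=21, result=8
  b=1, result=8
  b=1, result=8, value=9

Final answer: 1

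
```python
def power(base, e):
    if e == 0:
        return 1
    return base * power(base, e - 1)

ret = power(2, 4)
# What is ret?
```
Call trace:
power(base=2, e=4)
  power(base=2, e=3)
    power(base=2, e=2)
      power(base=2, e=1)
        power(base=2, e=0)
        -> return 1
      -> return 2
    -> return 4
  -> return 8
-> return 16

Final answer: 16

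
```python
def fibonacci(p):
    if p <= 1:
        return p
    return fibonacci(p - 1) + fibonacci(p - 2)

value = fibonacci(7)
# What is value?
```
Call trace (a repeated sub-call is expanded the first time; later identical calls just restate its return value):
fibonacci(p=7)
  fibonacci(p=6)
    fibonacci(p=5)
      fibonacci(p=4)
        fibonacci(p=3)
          fibonacci(p=2)
            fibonacci(p=1)
            -> return 1
            fibonacci(p=0)
            -> return 0
          -> return 1
          fibonacci(p=1)
          -> return 1
        -> return 2
        fibonacci(p=2) -> return 1  (same call as traced above)
      -> return 3
      fibonacci(p=3) -> return 2  (same call as traced above)
    -> return 5
    fibonacci(p=4) -> return 3  (same call as traced above)
  -> return 8
  fibonacci(p=5) -> return 5  (same call as traced above)
-> return 13

Final answer: 13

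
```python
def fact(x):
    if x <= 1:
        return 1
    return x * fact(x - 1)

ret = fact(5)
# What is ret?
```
Call trace:
fact(x=5)
  fact(x=4)
    fact(x=3)
      fact(x=2)
        fact(x=1)
        -> return 1
      -> return 2
    -> return 6
  -> return 24
-> return 120

Final answer: 120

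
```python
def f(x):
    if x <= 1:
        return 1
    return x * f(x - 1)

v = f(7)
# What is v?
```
Call trace:
f(x=7)
  f(x=6)
    f(x=5)
      f(x=4)
        f(x=3)
          f(x=2)
            f(x=1)
            -> return 1
          -> return 2
        -> return 6
      -> return 24
    -> return 120
  -> return 720
-> return 5040

Final answer: 5040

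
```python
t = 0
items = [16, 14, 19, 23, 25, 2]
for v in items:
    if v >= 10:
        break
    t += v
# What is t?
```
Trace:
  t=0
  t=0, v=16

Final answer: 0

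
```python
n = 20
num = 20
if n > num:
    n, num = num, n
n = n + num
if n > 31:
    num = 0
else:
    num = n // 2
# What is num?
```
Trace:
  n=20
  n=20, num=20
  n=20, num=20
  n=40, num=20
  n=40, num=0

Final answer: 0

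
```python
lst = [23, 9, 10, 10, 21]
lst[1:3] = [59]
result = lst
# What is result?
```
Trace:
  lst=[23, 9, 10, 10, 21]
  lst=[23, 59, 10, 21]
  lst=[23, 59, 10, 21], result=[23, 59, 10, 21]

Final answer: [23, 59, 10, 21]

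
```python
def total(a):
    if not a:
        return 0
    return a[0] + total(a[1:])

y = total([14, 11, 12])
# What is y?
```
Call trace:
total(a=[14, 11, 12])
  total(a=[11, 12])
    total(a=[12])
      total(a=[])
      -> return 0
    -> return 12
  -> return 23
-> return 37

Final answer: 37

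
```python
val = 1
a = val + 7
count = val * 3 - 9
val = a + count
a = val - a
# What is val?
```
Trace:
  val=1
  val=1, a=8
  val=1, a=8, count=-6
  val=2, a=8, count=-6
  val=2, a=-6, count=-6

Final answer: 2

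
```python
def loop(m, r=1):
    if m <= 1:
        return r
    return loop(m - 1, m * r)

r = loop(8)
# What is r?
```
Call trace:
loop(m=8, r=1)
  loop(m=7, r=8)
    loop(m=6, r=56)
      loop(m=5, r=336)
        loop(m=4, r=1680)
          loop(m=3, r=6720)
            loop(m=2, r=20160)
              loop(m=1, r=40320)
              -> return 40320
            -> return 40320
          -> return 40320
        -> return 40320
      -> return 40320
    -> return 40320
  -> return 40320
-> return 40320

Final answer: 40320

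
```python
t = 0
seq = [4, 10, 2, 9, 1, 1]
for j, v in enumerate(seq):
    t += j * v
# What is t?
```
Trace:
  t=0
  t=0, j=0, v=4
  t=10, j=1, v=10
  t=14, j=2, v=2
  t=41, j=3, v=9
  t=45, j=4, v=1
  t=50, j=5, v=1

Final answer: 50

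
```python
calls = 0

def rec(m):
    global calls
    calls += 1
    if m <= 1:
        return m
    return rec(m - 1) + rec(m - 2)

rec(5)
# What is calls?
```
Call trace (a repeated sub-call is expanded the first time; later identical calls just restate its return value):
rec(m=5)
  rec(m=4)
    rec(m=3)
      rec(m=2)
        rec(m=1)
        -> return 1
        rec(m=0)
        -> return 0
      -> return 1
      rec(m=1)
      -> return 1
    -> return 2
    rec(m=2) -> return 1  (same call as traced above)
  -> return 3
  rec(m=3) -> return 2  (same call as traced above)
-> return 5

calls is incremented once per call, so count the calls in each subtree. Let C(m) = number of calls made by rec(m).
C(0) = C(1) = 1 (base case, no recursion); C(m) = 1 + C(m - 1) + C(m - 2) otherwise.
C(2) = 1 + C(1) + C(0) = 1 + 1 + 1 = 3
C(3) = 1 + C(2) + C(1) = 1 + 3 + 1 = 5
C(4) = 1 + C(3) + C(2) = 1 + 5 + 3 = 9
C(5) = 1 + C(4) + C(3) = 1 + 9 + 5 = 15
calls = C(5) = 15

Final answer: 15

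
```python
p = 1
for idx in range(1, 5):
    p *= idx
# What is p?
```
Trace:
  p=1
  p=1, idx=1
  p=2, idx=2
  p=6, idx=3
  p=24, idx=4

Final answer: 24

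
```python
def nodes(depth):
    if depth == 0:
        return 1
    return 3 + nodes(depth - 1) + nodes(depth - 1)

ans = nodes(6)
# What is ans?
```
Call trace (a repeated sub-call is expanded the first time; later identical calls just restate its return value):
nodes(depth=6)
  nodes(depth=5)
    nodes(depth=4)
      nodes(depth=3)
        nodes(depth=2)
          nodes(depth=1)
            nodes(depth=0)
            -> return 1
            nodes(depth=0)
            -> return 1
          -> return 5
          nodes(depth=1) -> return 5  (same call as traced above)
        -> return 13
        nodes(depth=2) -> return 13  (same call as traced above)
      -> return 29
      nodes(depth=3) -> return 29  (same call as traced above)
    -> return 61
    nodes(depth=4) -> return 61  (same call as traced above)
  -> return 125
  nodes(depth=5) -> return 125  (same call as traced above)
-> return 253

Final answer: 253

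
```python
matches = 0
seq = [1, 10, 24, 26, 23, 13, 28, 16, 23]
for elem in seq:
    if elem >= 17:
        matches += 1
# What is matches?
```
Trace:
  matches=0
  matches=0, elem=1
  matches=0, elem=10
  matches=1, elem=24
  matches=2, elem=26
  matches=3, elem=23
  matches=3, elem=13
  matches=4, elem=28
  matches=4, elem=16
  matches=5, elem=23

Final answer: 5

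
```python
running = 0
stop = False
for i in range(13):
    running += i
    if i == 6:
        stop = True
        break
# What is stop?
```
Trace:
  running=0
  running=0, stop=False
  running=0, stop=False, i=0
  running=1, stop=False, i=1
  running=3, stop=False, i=2
  running=6, stop=False, i=3
  running=10, stop=False, i=4
  running=15, stop=False, i=5
  running=21, stop=True, i=6

Final answer: True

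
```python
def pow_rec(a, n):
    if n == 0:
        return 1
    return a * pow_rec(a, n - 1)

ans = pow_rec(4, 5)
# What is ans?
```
Call trace:
pow_rec(a=4, n=5)
  pow_rec(a=4, n=4)
    pow_rec(a=4, n=3)
      pow_rec(a=4, n=2)
        pow_rec(a=4, n=1)
          pow_rec(a=4, n=0)
          -> return 1
        -> return 4
      -> return 16
    -> return 64
  -> return 256
-> return 1024

Final answer: 1024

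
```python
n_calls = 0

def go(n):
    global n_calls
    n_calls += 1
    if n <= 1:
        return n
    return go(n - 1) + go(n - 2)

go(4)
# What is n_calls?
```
Call trace (a repeated sub-call is expanded the first time; later identical calls just restate its return value):
go(n=4)
  go(n=3)
    go(n=2)
      go(n=1)
      -> return 1
      go(n=0)
      -> return 0
    -> return 1
    go(n=1)
    -> return 1
  -> return 2
  go(n=2) -> return 1  (same call as traced above)
-> return 3

n_calls is incremented once per call, so count the calls in each subtree. Let C(n) = number of calls made by go(n).
C(0) = C(1) = 1 (base case, no recursion); C(n) = 1 + C(n - 1) + C(n - 2) otherwise.
C(2) = 1 + C(1) + C(0) = 1 + 1 + 1 = 3
C(3) = 1 + C(2) + C(1) = 1 + 3 + 1 = 5
C(4) = 1 + C(3) + C(2) = 1 + 5 + 3 = 9
n_calls = C(4) = 9

Final answer: 9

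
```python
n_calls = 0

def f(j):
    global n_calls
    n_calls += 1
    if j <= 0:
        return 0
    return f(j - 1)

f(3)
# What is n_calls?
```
Call trace:
f(j=3)
  f(j=2)
    f(j=1)
      f(j=0)
      -> return 0
    -> return 0
  -> return 0
-> return 0

n_calls is incremented once per call. f is entered once for each j = 3, 2, 1, 0 (the j <= 0 call returns without recursing), i.e. 3 + 1 calls.
n_calls = 4

Final answer: 4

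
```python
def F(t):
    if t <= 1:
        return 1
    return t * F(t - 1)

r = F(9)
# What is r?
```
Call trace:
F(t=9)
  F(t=8)
    F(t=7)
      F(t=6)
        F(t=5)
          F(t=4)
            F(t=3)
              F(t=2)
                F(t=1)
                -> return 1
              -> return 2
            -> return 6
          -> return 24
        -> return 120
      -> return 720
    -> return 5040
  -> return 40320
-> return 362880

Final answer: 362880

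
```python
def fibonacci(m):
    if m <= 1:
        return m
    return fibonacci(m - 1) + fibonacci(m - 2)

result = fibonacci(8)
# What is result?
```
Call trace (a repeated sub-call is expanded the first time; later identical calls just restate its return value):
fibonacci(m=8)
  fibonacci(m=7)
    fibonacci(m=6)
      fibonacci(m=5)
        fibonacci(m=4)
          fibonacci(m=3)
            fibonacci(m=2)
              fibonacci(m=1)
              -> return 1
              fibonacci(m=0)
              -> return 0
            -> return 1
            fibonacci(m=1)
            -> return 1
          -> return 2
          fibonacci(m=2) -> return 1  (same call as traced above)
        -> return 3
        fibonacci(m=3) -> return 2  (same call as traced above)
      -> return 5
      fibonacci(m=4) -> return 3  (same call as traced above)
    -> return 8
    fibonacci(m=5) -> return 5  (same call as traced above)
  -> return 13
  fibonacci(m=6) -> return 8  (same call as traced above)
-> return 21

Final answer: 21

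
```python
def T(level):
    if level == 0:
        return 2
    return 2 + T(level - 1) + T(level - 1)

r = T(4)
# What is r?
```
Call trace (a repeated sub-call is expanded the first time; later identical calls just restate its return value):
T(level=4)
  T(level=3)
    T(level=2)
      T(level=1)
        T(level=0)
        -> return 2
        T(level=0)
        -> return 2
      -> return 6
      T(level=1) -> return 6  (same call as traced above)
    -> return 14
    T(level=2) -> return 14  (same call as traced above)
  -> return 30
  T(level=3) -> return 30  (same call as traced above)
-> return 62

Final answer: 62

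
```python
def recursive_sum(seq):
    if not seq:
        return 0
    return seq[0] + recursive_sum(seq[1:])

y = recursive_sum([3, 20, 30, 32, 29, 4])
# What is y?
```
Call trace:
recursive_sum(seq=[3, 20, 30, 32, 29, 4])
  recursive_sum(seq=[20, 30, 32, 29, 4])
    recursive_sum(seq=[30, 32, 29, 4])
      recursive_sum(seq=[32, 29, 4])
        recursive_sum(seq=[29, 4])
          recursive_sum(seq=[4])
            recursive_sum(seq=[])
            -> return 0
          -> return 4
        -> return 33
      -> return 65
    -> return 95
  -> return 115
-> return 118

Final answer: 118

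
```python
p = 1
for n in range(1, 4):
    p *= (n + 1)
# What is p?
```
Trace:
  p=1
  p=2, n=1
  p=6, n=2
  p=24, n=3

Final answer: 24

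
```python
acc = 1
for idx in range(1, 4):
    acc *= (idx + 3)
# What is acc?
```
Trace:
  acc=1
  acc=4, idx=1
  acc=20, idx=2
  acc=120, idx=3

Final answer: 120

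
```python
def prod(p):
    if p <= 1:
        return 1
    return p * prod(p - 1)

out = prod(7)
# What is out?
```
Call trace:
prod(p=7)
  prod(p=6)
    prod(p=5)
      prod(p=4)
        prod(p=3)
          prod(p=2)
            prod(p=1)
            -> return 1
          -> return 2
        -> return 6
      -> return 24
    -> return 120
  -> return 720
-> return 5040

Final answer: 5040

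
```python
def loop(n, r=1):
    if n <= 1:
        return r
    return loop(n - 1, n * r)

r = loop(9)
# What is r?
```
Call trace:
loop(n=9, r=1)
  loop(n=8, r=9)
    loop(n=7, r=72)
      loop(n=6, r=504)
        loop(n=5, r=3024)
          loop(n=4, r=15120)
            loop(n=3, r=60480)
              loop(n=2, r=181440)
                loop(n=1, r=362880)
                -> return 362880
              -> return 362880
            -> return 362880
          -> return 362880
        -> return 362880
      -> return 362880
    -> return 362880
  -> return 362880
-> return 362880

Final answer: 362880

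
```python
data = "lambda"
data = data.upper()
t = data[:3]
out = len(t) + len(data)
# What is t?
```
Trace:
  data='lambda'
  data='LAMBDA'
  data='LAMBDA', t='LAM'
  data='LAMBDA', t='LAM', out=9

Final answer: 'LAM'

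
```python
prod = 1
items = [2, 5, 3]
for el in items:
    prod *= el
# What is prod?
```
Trace:
  prod=1
  prod=2, el=2
  prod=10, el=5
  prod=30, el=3

Final answer: 30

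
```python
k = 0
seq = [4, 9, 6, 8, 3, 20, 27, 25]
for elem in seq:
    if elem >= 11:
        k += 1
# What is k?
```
Trace:
  k=0
  k=0, elem=4
  k=0, elem=9
  k=0, elem=6
  k=0, elem=8
  k=0, elem=3
  k=1, elem=20
  k=2, elem=27
  k=3, elem=25

Final answer: 3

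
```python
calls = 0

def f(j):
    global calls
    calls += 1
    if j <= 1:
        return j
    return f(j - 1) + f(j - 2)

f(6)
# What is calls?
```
Call trace (a repeated sub-call is expanded the first time; later identical calls just restate its return value):
f(j=6)
  f(j=5)
    f(j=4)
      f(j=3)
        f(j=2)
          f(j=1)
          -> return 1
          f(j=0)
          -> return 0
        -> return 1
        f(j=1)
        -> return 1
      -> return 2
      f(j=2) -> return 1  (same call as traced above)
    -> return 3
    f(j=3) -> return 2  (same call as traced above)
  -> return 5
  f(j=4) -> return 3  (same call as traced above)
-> return 8

calls is incremented once per call, so count the calls in each subtree. Let C(j) = number of calls made by f(j).
C(0) = C(1) = 1 (base case, no recursion); C(j) = 1 + C(j - 1) + C(j - 2) otherwise.
C(2) = 1 + C(1) + C(0) = 1 + 1 + 1 = 3
C(3) = 1 + C(2) + C(1) = 1 + 3 + 1 = 5
C(4) = 1 + C(3) + C(2) = 1 + 5 + 3 = 9
C(5) = 1 + C(4) + C(3) = 1 + 9 + 5 = 15
C(6) = 1 + C(5) + C(4) = 1 + 15 + 9 = 25
calls = C(6) = 25

Final answer: 25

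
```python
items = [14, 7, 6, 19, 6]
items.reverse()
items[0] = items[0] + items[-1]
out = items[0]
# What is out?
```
Trace:
  items=[14, 7, 6, 19, 6]
  items=[6, 19, 6, 7, 14]
  items=[20, 19, 6, 7, 14]
  items=[20, 19, 6, 7, 14], out=20

Final answer: 20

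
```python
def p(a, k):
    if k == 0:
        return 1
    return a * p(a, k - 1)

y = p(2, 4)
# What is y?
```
Call trace:
p(a=2, k=4)
  p(a=2, k=3)
    p(a=2, k=2)
      p(a=2, k=1)
        p(a=2, k=0)
        -> return 1
      -> return 2
    -> return 4
  -> return 8
-> return 16

Final answer: 16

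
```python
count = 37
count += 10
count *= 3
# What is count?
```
Trace:
  count=37
  count=47
  count=141

Final answer: 141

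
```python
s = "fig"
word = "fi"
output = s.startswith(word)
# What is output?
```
Trace:
  s='fig'
  s='fig', word='fi'
  s='fig', word='fi', output=True

Final answer: True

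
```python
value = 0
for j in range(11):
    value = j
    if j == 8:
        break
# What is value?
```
Trace:
  value=0
  value=0, j=0
  value=1, j=1
  value=2, j=2
  value=3, j=3
  value=4, j=4
  value=5, j=5
  value=6, j=6
  value=7, j=7
  value=8, j=8

Final answer: 8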